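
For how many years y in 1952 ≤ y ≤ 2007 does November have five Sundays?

November has 30 days; it has five Sundays when Sunday falls among the first (month-length − 28) days — i.e. when November 1 is one of Sunday/Saturday.
November 1 by year: 1952:Sat✓ 1953:Sun✓ 1954:Mon 1955:Tue 1956:Thu 1957:Fri 1958:Sat✓ 1959:Sun✓ 1960:Tue 1961:Wed 1962:Thu 1963:Fri 1964:Sun✓ 1965:Mon 1966:Tue …(26 more)… 1993:Mon 1994:Tue 1995:Wed 1996:Fri 1997:Sat✓ 1998:Sun✓ 1999:Mon 2000:Wed 2001:Thu 2002:Fri 2003:Sat✓ 2004:Mon 2005:Tue 2006:Wed 2007:Thu
Years with five Sundays: 1952, 1953, 1958, 1959, 1964, 1969, 1970, 1975, 1980, 1981, 1986, 1987, 1992, 1997, 1998, 2003 → 16.

16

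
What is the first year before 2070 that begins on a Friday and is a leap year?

2044

Jan 1 advances by 2 weekdays after a leap year and by 1 after a common year.
2070: Jan 1 is Wednesday.
2069: Tuesday
2068: Sunday (leap)
2067: Saturday
2066: Friday
2065: Thursday
2064: Tuesday (leap)
2063: Monday
2062: Sunday
2061: Saturday
2060: Thursday (leap)
2059: Wednesday
2058: Tuesday
2057: Monday
2056: Saturday (leap)
2055: Friday
2054: Thursday
2053: Wednesday
2052: Monday (leap)
2051: Sunday
2050: Saturday
2049: Friday
2048: Wednesday (leap)
2047: Tuesday
2046: Monday
2045: Sunday
2044: Friday (leap)
2044 begins on a Friday and is a leap year.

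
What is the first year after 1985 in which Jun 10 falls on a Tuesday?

From one year to the next, a fixed date's weekday advances by 1, or by 2 when a Feb 29 lies between the two dates.
1985: June 10 is Monday.
1986: Tuesday (+1)
Jun 10 falls on a Tuesday in 1986.

1986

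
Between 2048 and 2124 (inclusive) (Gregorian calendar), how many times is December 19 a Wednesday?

Track December 19's weekday year by year (advancing +1, or +2 across a Feb 29):
  2048: Sat  2049: Sun (+1)  2050: Mon (+1)  2051: Tue (+1)  2052: Thu (+2)
  2053: Fri (+1)  2054: Sat (+1)  2055: Sun (+1)  2056: Tue (+2)  2057: Wed (+1) ✓
  2058: Thu (+1)  2059: Fri (+1)  2060: Sun (+2)  2061: Mon (+1)  … (49 more years) …
  2111: Sat (+1)  2112: Mon (+2)  2113: Tue (+1)  2114: Wed (+1) ✓  2115: Thu (+1)
  2116: Sat (+2)  2117: Sun (+1)  2118: Mon (+1)  2119: Tue (+1)  2120: Thu (+2)
  2121: Fri (+1)  2122: Sat (+1)  2123: Sun (+1)  2124: Tue (+2)
Wednesday years: 2057, 2063, 2068, 2074, 2085, 2091, 2096, 2103, 2108, 2114 — 10 in total.

10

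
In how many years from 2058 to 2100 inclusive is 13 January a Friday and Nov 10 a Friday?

Check each year's weekday for 13 January and Nov 10:
  2058: Sun/Sun  2059: Mon/Mon  2060: Tue/Wed  2061: Thu/Thu  2062: Fri/Fri ✓  2063: Sat/Sat  2064: Sun/Mon  2065: Tue/Tue  2066: Wed/Wed  2067: Thu/Thu  2068: Fri/Sat  2069: Sun/Sun  2070: Mon/Mon  2071: Tue/Tue  …(15 more)…  2087: Mon/Mon  2088: Tue/Wed  2089: Thu/Thu  2090: Fri/Fri ✓  2091: Sat/Sat  2092: Sun/Mon  2093: Tue/Tue  2094: Wed/Wed  2095: Thu/Thu  2096: Fri/Sat  2097: Sun/Sun  2098: Mon/Mon  2099: Tue/Tue  2100: Wed/Wed
Both conditions hold in: 2062, 2073, 2079, 2090 — 4.

4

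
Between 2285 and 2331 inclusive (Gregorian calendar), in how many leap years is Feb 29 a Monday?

Leap years in 2285–2331: 10 of them.
Feb 29 weekday advances by 5 (mod 7) from one leap year to the next four years later (or differs when a century non-leap intervenes).
Leap-day weekdays: 2288:Wed 2292:Mon✓ 2296:Sat 2304:Mon✓ 2308:Sat 2312:Thu 2316:Tue 2320:Sun 2324:Fri 2328:Wed
Monday: 2292, 2304 → 2.

2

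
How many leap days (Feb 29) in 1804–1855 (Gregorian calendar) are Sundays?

2

Leap years in 1804–1855: 13 of them.
Feb 29 weekday advances by 5 (mod 7) from one leap year to the next four years later (or differs when a century non-leap intervenes).
Leap-day weekdays: 1804:Wed 1808:Mon 1812:Sat 1816:Thu 1820:Tue 1824:Sun✓ 1828:Fri 1832:Wed 1836:Mon 1840:Sat 1844:Thu 1848:Tue 1852:Sun✓
Sunday: 1824, 1852 → 2.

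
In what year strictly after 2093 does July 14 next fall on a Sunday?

From one year to the next, a fixed date's weekday advances by 1, or by 2 when a Feb 29 lies between the two dates.
2093: July 14 is Tuesday.
2094: Wednesday (+1)
2095: Thursday (+1)
2096: Saturday (+2)
2097: Sunday (+1)
July 14 falls on a Sunday in 2097.

2097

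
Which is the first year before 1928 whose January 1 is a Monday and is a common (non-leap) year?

1923

Jan 1 advances by 2 weekdays after a leap year and by 1 after a common year.
1928: Jan 1 is Sunday (leap).
1927: Saturday
1926: Friday
1925: Thursday
1924: Tuesday (leap)
1923: Monday
1923 begins on a Monday and is a common year.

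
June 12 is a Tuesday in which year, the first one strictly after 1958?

1962

From one year to the next, a fixed date's weekday advances by 1, or by 2 when a Feb 29 lies between the two dates.
1958: June 12 is Thursday.
1959: Friday (+1)
1960: Sunday (+2)
1961: Monday (+1)
1962: Tuesday (+1)
June 12 falls on a Tuesday in 1962.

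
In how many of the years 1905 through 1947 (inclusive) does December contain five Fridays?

December has 31 days; it has five Fridays when Friday falls among the first (month-length − 28) days — i.e. when December 1 is one of Friday/Thursday/Wednesday.
December 1 by year: 1905:Fri✓ 1906:Sat 1907:Sun 1908:Tue 1909:Wed✓ 1910:Thu✓ 1911:Fri✓ 1912:Sun 1913:Mon 1914:Tue 1915:Wed✓ 1916:Fri✓ 1917:Sat 1918:Sun 1919:Mon …(13 more)… 1933:Fri✓ 1934:Sat 1935:Sun 1936:Tue 1937:Wed✓ 1938:Thu✓ 1939:Fri✓ 1940:Sun 1941:Mon 1942:Tue 1943:Wed✓ 1944:Fri✓ 1945:Sat 1946:Sun 1947:Mon
Years with five Fridays: 1905, 1909, 1910, 1911, 1915, 1916, 1920, 1921, 1922, 1926, 1927, 1932, 1933, 1937, 1938, 1939, 1943, 1944 → 18.

18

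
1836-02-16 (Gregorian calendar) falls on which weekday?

January 1, 1836 is a Friday.
February 16 is day 47 of the year, i.e. 46 days after Jan 1.
46 mod 7 = 4, so advance 4 weekdays from Friday: Tuesday.

Tuesday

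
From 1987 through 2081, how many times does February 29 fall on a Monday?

Leap years in 1987–2081: 24 of them.
Feb 29 weekday advances by 5 (mod 7) from one leap year to the next four years later (or differs when a century non-leap intervenes).
Leap-day weekdays: 1988:Mon✓ 1992:Sat 1996:Thu 2000:Tue 2004:Sun 2008:Fri 2012:Wed 2016:Mon✓ 2020:Sat 2024:Thu 2028:Tue 2032:Sun 2036:Fri 2040:Wed 2044:Mon✓ 2048:Sat 2052:Thu 2056:Tue 2060:Sun 2064:Fri 2068:Wed 2072:Mon✓ 2076:Sat 2080:Thu
Monday: 1988, 2016, 2044, 2072 → 4.

4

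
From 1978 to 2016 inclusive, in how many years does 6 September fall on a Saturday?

6

Track 6 September's weekday year by year (advancing +1, or +2 across a Feb 29):
  1978: Wed  1979: Thu (+1)  1980: Sat (+2) ✓  1981: Sun (+1)  1982: Mon (+1)
  1983: Tue (+1)  1984: Thu (+2)  1985: Fri (+1)  1986: Sat (+1) ✓  1987: Sun (+1)
  1988: Tue (+2)  1989: Wed (+1)  1990: Thu (+1)  1991: Fri (+1)  … (11 more years) …
  2003: Sat (+1) ✓  2004: Mon (+2)  2005: Tue (+1)  2006: Wed (+1)  2007: Thu (+1)
  2008: Sat (+2) ✓  2009: Sun (+1)  2010: Mon (+1)  2011: Tue (+1)  2012: Thu (+2)
  2013: Fri (+1)  2014: Sat (+1) ✓  2015: Sun (+1)  2016: Tue (+2)
Saturday years: 1980, 1986, 1997, 2003, 2008, 2014 — 6 in total.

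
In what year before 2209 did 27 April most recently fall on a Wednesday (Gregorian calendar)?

From one year to the next, a fixed date's weekday advances by 1, or by 2 when a Feb 29 lies between the two dates.
2209: April 27 is Thursday.
2208: Wednesday (−1)
27 April falls on a Wednesday in 2208.

2208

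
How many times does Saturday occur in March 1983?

March 1983 has 31 days and begins on Tuesday.
The first Saturday is March 5.
Saturdays fall on 5, 12, 19, 26 — that's 4.

4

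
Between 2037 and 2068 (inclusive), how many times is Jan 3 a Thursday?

4

Track Jan 3's weekday year by year (advancing +1, or +2 across a Feb 29):
  2037: Sat  2038: Sun (+1)  2039: Mon (+1)  2040: Tue (+1)  2041: Thu (+2) ✓
  2042: Fri (+1)  2043: Sat (+1)  2044: Sun (+1)  2045: Tue (+2)  2046: Wed (+1)
  2047: Thu (+1) ✓  2048: Fri (+1)  2049: Sun (+2)  2050: Mon (+1)  … (4 more years) …
  2055: Sun (+1)  2056: Mon (+1)  2057: Wed (+2)  2058: Thu (+1) ✓  2059: Fri (+1)
  2060: Sat (+1)  2061: Mon (+2)  2062: Tue (+1)  2063: Wed (+1)  2064: Thu (+1) ✓
  2065: Sat (+2)  2066: Sun (+1)  2067: Mon (+1)  2068: Tue (+1)
Thursday years: 2041, 2047, 2058, 2064 — 4 in total.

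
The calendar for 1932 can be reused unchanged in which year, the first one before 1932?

Two years share a calendar iff Jan 1 falls on the same weekday and both are leap or both are common. 1932: Jan 1 is Friday, leap year.
1931: Jan 1 Thursday, common
1930: Jan 1 Wednesday, common
1929: Jan 1 Tuesday, common
1928: Jan 1 Sunday, leap
1927: Jan 1 Saturday, common
1926: Jan 1 Friday, common
1925: Jan 1 Thursday, common
1924: Jan 1 Tuesday, leap
1923: Jan 1 Monday, common
1922: Jan 1 Sunday, common
1921: Jan 1 Saturday, common
1920: Jan 1 Thursday, leap
1919: Jan 1 Wednesday, common
1918: Jan 1 Tuesday, common
1917: Jan 1 Monday, common
1916: Jan 1 Saturday, leap
1915: Jan 1 Friday, common
1914: Jan 1 Thursday, common
1913: Jan 1 Wednesday, common
1912: Jan 1 Monday, leap
1911: Jan 1 Sunday, common
1910: Jan 1 Saturday, common
1909: Jan 1 Friday, common
1908: Jan 1 Wednesday, leap
1907: Jan 1 Tuesday, common
1906: Jan 1 Monday, common
1905: Jan 1 Sunday, common
1904: Jan 1 Friday, leap
1904 matches on both conditions.

1904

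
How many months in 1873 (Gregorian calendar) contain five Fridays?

A month of length L has five Fridays iff its first Friday is on day ≤ L−28 (so day 1–3 in a 31-day month, 1–2 in a 30-day month, day 1 in a leap February).
Checking each month of 1873: Jan starts Wed (31d) ✓; Feb starts Sat (28d); Mar starts Sat (31d); Apr starts Tue (30d); May starts Thu (31d) ✓; Jun starts Sun (30d); Jul starts Tue (31d); Aug starts Fri (31d) ✓; Sep starts Mon (30d); Oct starts Wed (31d) ✓; Nov starts Sat (30d); Dec starts Mon (31d).
Five-Friday months: January, May, August, October → 4.

4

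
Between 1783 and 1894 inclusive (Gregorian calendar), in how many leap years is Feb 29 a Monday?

Leap years in 1783–1894: 27 of them.
Feb 29 weekday advances by 5 (mod 7) from one leap year to the next four years later (or differs when a century non-leap intervenes).
Leap-day weekdays: 1784:Sun 1788:Fri 1792:Wed 1796:Mon✓ 1804:Wed 1808:Mon✓ 1812:Sat 1816:Thu 1820:Tue 1824:Sun 1828:Fri 1832:Wed 1836:Mon✓ 1840:Sat 1844:Thu 1848:Tue 1852:Sun 1856:Fri 1860:Wed 1864:Mon✓ 1868:Sat 1872:Thu 1876:Tue 1880:Sun 1884:Fri 1888:Wed 1892:Mon✓
Monday: 1796, 1808, 1836, 1864, 1892 → 5.

5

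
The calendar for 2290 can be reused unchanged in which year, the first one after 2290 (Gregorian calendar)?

Two years share a calendar iff Jan 1 falls on the same weekday and both are leap or both are common. 2290: Jan 1 is Wednesday, common year.
2291: Jan 1 Thursday, common
2292: Jan 1 Friday, leap
2293: Jan 1 Sunday, common
2294: Jan 1 Monday, common
2295: Jan 1 Tuesday, common
2296: Jan 1 Wednesday, leap
2297: Jan 1 Friday, common
2298: Jan 1 Saturday, common
2299: Jan 1 Sunday, common
2300: Jan 1 Monday, common
2301: Jan 1 Tuesday, common
2302: Jan 1 Wednesday, common
2302 matches on both conditions.

2302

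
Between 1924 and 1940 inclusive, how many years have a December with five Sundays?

December has 31 days; it has five Sundays when Sunday falls among the first (month-length − 28) days — i.e. when December 1 is one of Sunday/Saturday/Friday.
December 1 by year: 1924:Mon 1925:Tue 1926:Wed 1927:Thu 1928:Sat✓ 1929:Sun✓ 1930:Mon 1931:Tue 1932:Thu 1933:Fri✓ 1934:Sat✓ 1935:Sun✓ 1936:Tue 1937:Wed 1938:Thu 1939:Fri✓ 1940:Sun✓
Years with five Sundays: 1928, 1929, 1933, 1934, 1935, 1939, 1940 → 7.

7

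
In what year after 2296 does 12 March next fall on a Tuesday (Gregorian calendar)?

2301

From one year to the next, a fixed date's weekday advances by 1, or by 2 when a Feb 29 lies between the two dates.
2296: March 12 is Thursday.
2297: Friday (+1)
2298: Saturday (+1)
2299: Sunday (+1)
2300: Monday (+1)
2301: Tuesday (+1)
12 March falls on a Tuesday in 2301.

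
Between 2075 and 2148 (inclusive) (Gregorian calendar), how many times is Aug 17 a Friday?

Track Aug 17's weekday year by year (advancing +1, or +2 across a Feb 29):
  2075: Sat  2076: Mon (+2)  2077: Tue (+1)  2078: Wed (+1)  2079: Thu (+1)
  2080: Sat (+2)  2081: Sun (+1)  2082: Mon (+1)  2083: Tue (+1)  2084: Thu (+2)
  2085: Fri (+1) ✓  2086: Sat (+1)  2087: Sun (+1)  2088: Tue (+2)  … (46 more years) …
  2135: Wed (+1)  2136: Fri (+2) ✓  2137: Sat (+1)  2138: Sun (+1)  2139: Mon (+1)
  2140: Wed (+2)  2141: Thu (+1)  2142: Fri (+1) ✓  2143: Sat (+1)  2144: Mon (+2)
  2145: Tue (+1)  2146: Wed (+1)  2147: Thu (+1)  2148: Sat (+2)
Friday years: 2085, 2091, 2096, 2103, 2108, 2114, 2125, 2131, 2136, 2142 — 10 in total.

10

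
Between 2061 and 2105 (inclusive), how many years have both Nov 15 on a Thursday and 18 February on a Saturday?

2

Check each year's weekday for Nov 15 and 18 February:
  2061: Tue/Fri  2062: Wed/Sat  2063: Thu/Sun  2064: Sat/Mon  2065: Sun/Wed  2066: Mon/Thu  2067: Tue/Fri  2068: Thu/Sat ✓  2069: Fri/Mon  2070: Sat/Tue  2071: Sun/Wed  2072: Tue/Thu  2073: Wed/Sat  2074: Thu/Sun  …(17 more)…  2092: Sat/Mon  2093: Sun/Wed  2094: Mon/Thu  2095: Tue/Fri  2096: Thu/Sat ✓  2097: Fri/Mon  2098: Sat/Tue  2099: Sun/Wed  2100: Mon/Thu  2101: Tue/Fri  2102: Wed/Sat  2103: Thu/Sun  2104: Sat/Mon  2105: Sun/Wed
Both conditions hold in: 2068, 2096 — 2.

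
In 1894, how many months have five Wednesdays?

A month of length L has five Wednesdays iff its first Wednesday is on day ≤ L−28 (so day 1–3 in a 31-day month, 1–2 in a 30-day month, day 1 in a leap February).
Checking each month of 1894: Jan starts Mon (31d) ✓; Feb starts Thu (28d); Mar starts Thu (31d); Apr starts Sun (30d); May starts Tue (31d) ✓; Jun starts Fri (30d); Jul starts Sun (31d); Aug starts Wed (31d) ✓; Sep starts Sat (30d); Oct starts Mon (31d) ✓; Nov starts Thu (30d); Dec starts Sat (31d).
Five-Wednesday months: January, May, August, October → 4.

4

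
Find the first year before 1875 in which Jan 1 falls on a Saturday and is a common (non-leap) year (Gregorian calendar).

1870

Jan 1 advances by 2 weekdays after a leap year and by 1 after a common year.
1875: Jan 1 is Friday.
1874: Thursday
1873: Wednesday
1872: Monday (leap)
1871: Sunday
1870: Saturday
1870 begins on a Saturday and is a common year.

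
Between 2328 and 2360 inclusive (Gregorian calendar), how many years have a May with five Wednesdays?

14

May has 31 days; it has five Wednesdays when Wednesday falls among the first (month-length − 28) days — i.e. when May 1 is one of Wednesday/Tuesday/Monday.
May 1 by year: 2328:Tue✓ 2329:Wed✓ 2330:Thu 2331:Fri 2332:Sun 2333:Mon✓ 2334:Tue✓ 2335:Wed✓ 2336:Fri 2337:Sat 2338:Sun 2339:Mon✓ 2340:Wed✓ 2341:Thu 2342:Fri …(3 more)… 2346:Wed✓ 2347:Thu 2348:Sat 2349:Sun 2350:Mon✓ 2351:Tue✓ 2352:Thu 2353:Fri 2354:Sat 2355:Sun 2356:Tue✓ 2357:Wed✓ 2358:Thu 2359:Fri 2360:Sun
Years with five Wednesdays: 2328, 2329, 2333, 2334, 2335, 2339, 2340, 2344, 2345, 2346, 2350, 2351, 2356, 2357 → 14.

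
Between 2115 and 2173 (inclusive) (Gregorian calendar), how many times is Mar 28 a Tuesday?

Track Mar 28's weekday year by year (advancing +1, or +2 across a Feb 29):
  2115: Thu  2116: Sat (+2)  2117: Sun (+1)  2118: Mon (+1)  2119: Tue (+1) ✓
  2120: Thu (+2)  2121: Fri (+1)  2122: Sat (+1)  2123: Sun (+1)  2124: Tue (+2) ✓
  2125: Wed (+1)  2126: Thu (+1)  2127: Fri (+1)  2128: Sun (+2)  … (31 more years) …
  2160: Fri (+2)  2161: Sat (+1)  2162: Sun (+1)  2163: Mon (+1)  2164: Wed (+2)
  2165: Thu (+1)  2166: Fri (+1)  2167: Sat (+1)  2168: Mon (+2)  2169: Tue (+1) ✓
  2170: Wed (+1)  2171: Thu (+1)  2172: Sat (+2)  2173: Sun (+1)
Tuesday years: 2119, 2124, 2130, 2141, 2147, 2152, 2158, 2169 — 8 in total.

8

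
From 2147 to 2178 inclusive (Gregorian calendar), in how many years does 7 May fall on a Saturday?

Track 7 May's weekday year by year (advancing +1, or +2 across a Feb 29):
  2147: Sun  2148: Tue (+2)  2149: Wed (+1)  2150: Thu (+1)  2151: Fri (+1)
  2152: Sun (+2)  2153: Mon (+1)  2154: Tue (+1)  2155: Wed (+1)  2156: Fri (+2)
  2157: Sat (+1) ✓  2158: Sun (+1)  2159: Mon (+1)  2160: Wed (+2)  … (4 more years) …
  2165: Tue (+1)  2166: Wed (+1)  2167: Thu (+1)  2168: Sat (+2) ✓  2169: Sun (+1)
  2170: Mon (+1)  2171: Tue (+1)  2172: Thu (+2)  2173: Fri (+1)  2174: Sat (+1) ✓
  2175: Sun (+1)  2176: Tue (+2)  2177: Wed (+1)  2178: Thu (+1)
Saturday years: 2157, 2163, 2168, 2174 — 4 in total.

4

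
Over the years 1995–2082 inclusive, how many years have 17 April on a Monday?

Track 17 April's weekday year by year (advancing +1, or +2 across a Feb 29):
  1995: Mon ✓  1996: Wed (+2)  1997: Thu (+1)  1998: Fri (+1)  1999: Sat (+1)
  2000: Mon (+2) ✓  2001: Tue (+1)  2002: Wed (+1)  2003: Thu (+1)  2004: Sat (+2)
  2005: Sun (+1)  2006: Mon (+1) ✓  2007: Tue (+1)  2008: Thu (+2)  … (60 more years) …
  2069: Wed (+1)  2070: Thu (+1)  2071: Fri (+1)  2072: Sun (+2)  2073: Mon (+1) ✓
  2074: Tue (+1)  2075: Wed (+1)  2076: Fri (+2)  2077: Sat (+1)  2078: Sun (+1)
  2079: Mon (+1) ✓  2080: Wed (+2)  2081: Thu (+1)  2082: Fri (+1)
Monday years: 1995, 2000, 2006, 2017, 2023, 2028, 2034, 2045, 2051, 2056, 2062, 2073, 2079 — 13 in total.

13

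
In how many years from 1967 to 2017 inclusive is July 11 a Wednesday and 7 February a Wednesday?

5

Check each year's weekday for July 11 and 7 February:
  1967: Tue/Tue  1968: Thu/Wed  1969: Fri/Fri  1970: Sat/Sat  1971: Sun/Sun  1972: Tue/Mon  1973: Wed/Wed ✓  1974: Thu/Thu  1975: Fri/Fri  1976: Sun/Sat  1977: Mon/Mon  1978: Tue/Tue  1979: Wed/Wed ✓  1980: Fri/Thu  …(23 more)…  2004: Sun/Sat  2005: Mon/Mon  2006: Tue/Tue  2007: Wed/Wed ✓  2008: Fri/Thu  2009: Sat/Sat  2010: Sun/Sun  2011: Mon/Mon  2012: Wed/Tue  2013: Thu/Thu  2014: Fri/Fri  2015: Sat/Sat  2016: Mon/Sun  2017: Tue/Tue
Both conditions hold in: 1973, 1979, 1990, 2001, 2007 — 5.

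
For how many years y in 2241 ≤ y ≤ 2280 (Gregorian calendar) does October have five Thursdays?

October has 31 days; it has five Thursdays when Thursday falls among the first (month-length − 28) days — i.e. when October 1 is one of Thursday/Wednesday/Tuesday.
October 1 by year: 2241:Fri 2242:Sat 2243:Sun 2244:Tue✓ 2245:Wed✓ 2246:Thu✓ 2247:Fri 2248:Sun 2249:Mon 2250:Tue✓ 2251:Wed✓ 2252:Fri 2253:Sat 2254:Sun 2255:Mon …(10 more)… 2266:Mon 2267:Tue✓ 2268:Thu✓ 2269:Fri 2270:Sat 2271:Sun 2272:Tue✓ 2273:Wed✓ 2274:Thu✓ 2275:Fri 2276:Sun 2277:Mon 2278:Tue✓ 2279:Wed✓ 2280:Fri
Years with five Thursdays: 2244, 2245, 2246, 2250, 2251, 2256, 2257, 2261, 2262, 2263, 2267, 2268, 2272, 2273, 2274, 2278, 2279 → 17.

17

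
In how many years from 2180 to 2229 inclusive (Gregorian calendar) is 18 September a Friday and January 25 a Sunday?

6

Check each year's weekday for 18 September and January 25:
  2180: Mon/Tue  2181: Tue/Thu  2182: Wed/Fri  2183: Thu/Sat  2184: Sat/Sun  2185: Sun/Tue  2186: Mon/Wed  2187: Tue/Thu  2188: Thu/Fri  2189: Fri/Sun ✓  2190: Sat/Mon  2191: Sun/Tue  2192: Tue/Wed  2193: Wed/Fri  …(22 more)…  2216: Wed/Thu  2217: Thu/Sat  2218: Fri/Sun ✓  2219: Sat/Mon  2220: Mon/Tue  2221: Tue/Thu  2222: Wed/Fri  2223: Thu/Sat  2224: Sat/Sun  2225: Sun/Tue  2226: Mon/Wed  2227: Tue/Thu  2228: Thu/Fri  2229: Fri/Sun ✓
Both conditions hold in: 2189, 2195, 2201, 2207, 2218, 2229 — 6.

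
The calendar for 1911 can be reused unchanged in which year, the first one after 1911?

1922

Two years share a calendar iff Jan 1 falls on the same weekday and both are leap or both are common. 1911: Jan 1 is Sunday, common year.
1912: Jan 1 Monday, leap
1913: Jan 1 Wednesday, common
1914: Jan 1 Thursday, common
1915: Jan 1 Friday, common
1916: Jan 1 Saturday, leap
1917: Jan 1 Monday, common
1918: Jan 1 Tuesday, common
1919: Jan 1 Wednesday, common
1920: Jan 1 Thursday, leap
1921: Jan 1 Saturday, common
1922: Jan 1 Sunday, common
1922 matches on both conditions.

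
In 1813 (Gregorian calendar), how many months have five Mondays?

4

A month of length L has five Mondays iff its first Monday is on day ≤ L−28 (so day 1–3 in a 31-day month, 1–2 in a 30-day month, day 1 in a leap February).
Checking each month of 1813: Jan starts Fri (31d); Feb starts Mon (28d); Mar starts Mon (31d) ✓; Apr starts Thu (30d); May starts Sat (31d) ✓; Jun starts Tue (30d); Jul starts Thu (31d); Aug starts Sun (31d) ✓; Sep starts Wed (30d); Oct starts Fri (31d); Nov starts Mon (30d) ✓; Dec starts Wed (31d).
Five-Monday months: March, May, August, November → 4.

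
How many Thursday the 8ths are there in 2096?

Check the 8th of each month of 2096: Jan 8: Sun, Feb 8: Wed, Mar 8: Thu, Apr 8: Sun, May 8: Tue, Jun 8: Fri, Jul 8: Sun, Aug 8: Wed, Sep 8: Sat, Oct 8: Mon, Nov 8: Thu, Dec 8: Sat.
Thursday occurs in March, November — 2 months.

2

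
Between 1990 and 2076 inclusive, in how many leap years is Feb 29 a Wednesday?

3

Leap years in 1990–2076: 22 of them.
Feb 29 weekday advances by 5 (mod 7) from one leap year to the next four years later (or differs when a century non-leap intervenes).
Leap-day weekdays: 1992:Sat 1996:Thu 2000:Tue 2004:Sun 2008:Fri 2012:Wed✓ 2016:Mon 2020:Sat 2024:Thu 2028:Tue 2032:Sun 2036:Fri 2040:Wed✓ 2044:Mon 2048:Sat 2052:Thu 2056:Tue 2060:Sun 2064:Fri 2068:Wed✓ 2072:Mon 2076:Sat
Wednesday: 2012, 2040, 2068 → 3.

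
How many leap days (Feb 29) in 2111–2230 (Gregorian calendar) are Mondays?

Leap years in 2111–2230: 29 of them.
Feb 29 weekday advances by 5 (mod 7) from one leap year to the next four years later (or differs when a century non-leap intervenes).
Leap-day weekdays: 2112:Mon✓ 2116:Sat 2120:Thu 2124:Tue 2128:Sun 2132:Fri 2136:Wed 2140:Mon✓ 2144:Sat 2148:Thu 2152:Tue 2156:Sun 2160:Fri …(3 more)… 2176:Thu 2180:Tue 2184:Sun 2188:Fri 2192:Wed 2196:Mon✓ 2204:Wed 2208:Mon✓ 2212:Sat 2216:Thu 2220:Tue 2224:Sun 2228:Fri
Monday: 2112, 2140, 2168, 2196, 2208 → 5.

5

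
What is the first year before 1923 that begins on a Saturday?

1921

Jan 1 advances by 2 weekdays after a leap year and by 1 after a common year.
1923: Jan 1 is Monday.
1922: Sunday
1921: Saturday
1921 begins on a Saturday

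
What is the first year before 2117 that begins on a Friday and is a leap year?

Jan 1 advances by 2 weekdays after a leap year and by 1 after a common year.
2117: Jan 1 is Friday.
2116: Wednesday (leap)
2115: Tuesday
2114: Monday
2113: Sunday
2112: Friday (leap)
2112 begins on a Friday and is a leap year.

2112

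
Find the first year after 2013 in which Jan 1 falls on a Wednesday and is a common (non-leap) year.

Jan 1 advances by 2 weekdays after a leap year and by 1 after a common year.
2013: Jan 1 is Tuesday.
2014: Wednesday
2014 begins on a Wednesday and is a common year.

2014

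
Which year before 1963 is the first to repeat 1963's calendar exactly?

1957

Two years share a calendar iff Jan 1 falls on the same weekday and both are leap or both are common. 1963: Jan 1 is Tuesday, common year.
1962: Jan 1 Monday, common
1961: Jan 1 Sunday, common
1960: Jan 1 Friday, leap
1959: Jan 1 Thursday, common
1958: Jan 1 Wednesday, common
1957: Jan 1 Tuesday, common
1957 matches on both conditions.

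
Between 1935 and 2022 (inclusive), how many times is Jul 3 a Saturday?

Track Jul 3's weekday year by year (advancing +1, or +2 across a Feb 29):
  1935: Wed  1936: Fri (+2)  1937: Sat (+1) ✓  1938: Sun (+1)  1939: Mon (+1)
  1940: Wed (+2)  1941: Thu (+1)  1942: Fri (+1)  1943: Sat (+1) ✓  1944: Mon (+2)
  1945: Tue (+1)  1946: Wed (+1)  1947: Thu (+1)  1948: Sat (+2) ✓  … (60 more years) …
  2009: Fri (+1)  2010: Sat (+1) ✓  2011: Sun (+1)  2012: Tue (+2)  2013: Wed (+1)
  2014: Thu (+1)  2015: Fri (+1)  2016: Sun (+2)  2017: Mon (+1)  2018: Tue (+1)
  2019: Wed (+1)  2020: Fri (+2)  2021: Sat (+1) ✓  2022: Sun (+1)
Saturday years: 1937, 1943, 1948, 1954, 1965, 1971, 1976, 1982, 1993, 1999, 2004, 2010, 2021 — 13 in total.

13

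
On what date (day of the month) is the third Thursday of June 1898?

June 1, 1898 is a Wednesday, so the first Thursday is the 2nd.
The third Thursday is 2 + 14 = 16.

16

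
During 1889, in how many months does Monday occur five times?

A month of length L has five Mondays iff its first Monday is on day ≤ L−28 (so day 1–3 in a 31-day month, 1–2 in a 30-day month, day 1 in a leap February).
Checking each month of 1889: Jan starts Tue (31d); Feb starts Fri (28d); Mar starts Fri (31d); Apr starts Mon (30d) ✓; May starts Wed (31d); Jun starts Sat (30d); Jul starts Mon (31d) ✓; Aug starts Thu (31d); Sep starts Sun (30d) ✓; Oct starts Tue (31d); Nov starts Fri (30d); Dec starts Sun (31d) ✓.
Five-Monday months: April, July, September, December → 4.

4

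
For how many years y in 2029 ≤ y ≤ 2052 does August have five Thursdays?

August has 31 days; it has five Thursdays when Thursday falls among the first (month-length − 28) days — i.e. when August 1 is one of Thursday/Wednesday/Tuesday.
August 1 by year: 2029:Wed✓ 2030:Thu✓ 2031:Fri 2032:Sun 2033:Mon 2034:Tue✓ 2035:Wed✓ 2036:Fri 2037:Sat 2038:Sun 2039:Mon 2040:Wed✓ 2041:Thu✓ 2042:Fri 2043:Sat 2044:Mon 2045:Tue✓ 2046:Wed✓ 2047:Thu✓ 2048:Sat 2049:Sun 2050:Mon 2051:Tue✓ 2052:Thu✓
Years with five Thursdays: 2029, 2030, 2034, 2035, 2040, 2041, 2045, 2046, 2047, 2051, 2052 → 11.

11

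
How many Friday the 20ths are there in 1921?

1

Check the 20th of each month of 1921: Jan 20: Thu, Feb 20: Sun, Mar 20: Sun, Apr 20: Wed, May 20: Fri, Jun 20: Mon, Jul 20: Wed, Aug 20: Sat, Sep 20: Tue, Oct 20: Thu, Nov 20: Sun, Dec 20: Tue.
Friday occurs in May — 1 month.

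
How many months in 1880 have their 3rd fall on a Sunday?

Check the 3rd of each month of 1880: Jan 3: Sat, Feb 3: Tue, Mar 3: Wed, Apr 3: Sat, May 3: Mon, Jun 3: Thu, Jul 3: Sat, Aug 3: Tue, Sep 3: Fri, Oct 3: Sun, Nov 3: Wed, Dec 3: Fri.
Sunday occurs in October — 1 month.

1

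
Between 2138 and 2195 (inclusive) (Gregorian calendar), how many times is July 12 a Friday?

8

Track July 12's weekday year by year (advancing +1, or +2 across a Feb 29):
  2138: Sat  2139: Sun (+1)  2140: Tue (+2)  2141: Wed (+1)  2142: Thu (+1)
  2143: Fri (+1) ✓  2144: Sun (+2)  2145: Mon (+1)  2146: Tue (+1)  2147: Wed (+1)
  2148: Fri (+2) ✓  2149: Sat (+1)  2150: Sun (+1)  2151: Mon (+1)  … (30 more years) …
  2182: Fri (+1) ✓  2183: Sat (+1)  2184: Mon (+2)  2185: Tue (+1)  2186: Wed (+1)
  2187: Thu (+1)  2188: Sat (+2)  2189: Sun (+1)  2190: Mon (+1)  2191: Tue (+1)
  2192: Thu (+2)  2193: Fri (+1) ✓  2194: Sat (+1)  2195: Sun (+1)
Friday years: 2143, 2148, 2154, 2165, 2171, 2176, 2182, 2193 — 8 in total.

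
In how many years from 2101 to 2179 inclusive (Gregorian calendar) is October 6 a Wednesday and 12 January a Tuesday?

Check each year's weekday for October 6 and 12 January:
  2101: Thu/Wed  2102: Fri/Thu  2103: Sat/Fri  2104: Mon/Sat  2105: Tue/Mon  2106: Wed/Tue ✓  2107: Thu/Wed  2108: Sat/Thu  2109: Sun/Sat  2110: Mon/Sun  2111: Tue/Mon  2112: Thu/Tue  2113: Fri/Thu  2114: Sat/Fri  …(51 more)…  2166: Mon/Sun  2167: Tue/Mon  2168: Thu/Tue  2169: Fri/Thu  2170: Sat/Fri  2171: Sun/Sat  2172: Tue/Sun  2173: Wed/Tue ✓  2174: Thu/Wed  2175: Fri/Thu  2176: Sun/Fri  2177: Mon/Sun  2178: Tue/Mon  2179: Wed/Tue ✓
Both conditions hold in: 2106, 2117, 2123, 2134, 2145, 2151, 2162, 2173, 2179 — 9.

9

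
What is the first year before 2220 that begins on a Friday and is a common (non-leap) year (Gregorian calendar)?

2219

Jan 1 advances by 2 weekdays after a leap year and by 1 after a common year.
2220: Jan 1 is Saturday (leap).
2219: Friday
2219 begins on a Friday and is a common year.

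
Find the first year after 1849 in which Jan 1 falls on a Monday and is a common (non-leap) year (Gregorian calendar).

Jan 1 advances by 2 weekdays after a leap year and by 1 after a common year.
1849: Jan 1 is Monday.
1850: Tuesday
1851: Wednesday
1852: Thursday (leap)
1853: Saturday
1854: Sunday
1855: Monday
1855 begins on a Monday and is a common year.

1855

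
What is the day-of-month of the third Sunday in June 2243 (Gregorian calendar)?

June 1, 2243 is a Thursday, so the first Sunday is the 4th.
The third Sunday is 4 + 14 = 18.

18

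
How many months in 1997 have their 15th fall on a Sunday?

Check the 15th of each month of 1997: Jan 15: Wed, Feb 15: Sat, Mar 15: Sat, Apr 15: Tue, May 15: Thu, Jun 15: Sun, Jul 15: Tue, Aug 15: Fri, Sep 15: Mon, Oct 15: Wed, Nov 15: Sat, Dec 15: Mon.
Sunday occurs in June — 1 month.

1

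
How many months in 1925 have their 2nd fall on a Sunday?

1

Check the 2nd of each month of 1925: Jan 2: Fri, Feb 2: Mon, Mar 2: Mon, Apr 2: Thu, May 2: Sat, Jun 2: Tue, Jul 2: Thu, Aug 2: Sun, Sep 2: Wed, Oct 2: Fri, Nov 2: Mon, Dec 2: Wed.
Sunday occurs in August — 1 month.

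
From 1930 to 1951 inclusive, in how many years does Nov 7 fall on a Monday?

Track Nov 7's weekday year by year (advancing +1, or +2 across a Feb 29):
  1930: Fri  1931: Sat (+1)  1932: Mon (+2) ✓  1933: Tue (+1)  1934: Wed (+1)
  1935: Thu (+1)  1936: Sat (+2)  1937: Sun (+1)  1938: Mon (+1) ✓  1939: Tue (+1)
  1940: Thu (+2)  1941: Fri (+1)  1942: Sat (+1)  1943: Sun (+1)  1944: Tue (+2)
  1945: Wed (+1)  1946: Thu (+1)  1947: Fri (+1)  1948: Sun (+2)  1949: Mon (+1) ✓
  1950: Tue (+1)  1951: Wed (+1)
Monday years: 1932, 1938, 1949 — 3 in total.

3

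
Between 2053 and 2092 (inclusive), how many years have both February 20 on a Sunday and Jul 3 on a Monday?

Check each year's weekday for February 20 and Jul 3:
  2053: Thu/Thu  2054: Fri/Fri  2055: Sat/Sat  2056: Sun/Mon ✓  2057: Tue/Tue  2058: Wed/Wed  2059: Thu/Thu  2060: Fri/Sat  2061: Sun/Sun  2062: Mon/Mon  2063: Tue/Tue  2064: Wed/Thu  2065: Fri/Fri  2066: Sat/Sat  …(12 more)…  2079: Mon/Mon  2080: Tue/Wed  2081: Thu/Thu  2082: Fri/Fri  2083: Sat/Sat  2084: Sun/Mon ✓  2085: Tue/Tue  2086: Wed/Wed  2087: Thu/Thu  2088: Fri/Sat  2089: Sun/Sun  2090: Mon/Mon  2091: Tue/Tue  2092: Wed/Thu
Both conditions hold in: 2056, 2084 — 2.

2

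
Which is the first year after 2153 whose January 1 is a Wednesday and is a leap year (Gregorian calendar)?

Jan 1 advances by 2 weekdays after a leap year and by 1 after a common year.
2153: Jan 1 is Monday.
2154: Tuesday
2155: Wednesday
2156: Thursday (leap)
2157: Saturday
2158: Sunday
2159: Monday
2160: Tuesday (leap)
2161: Thursday
2162: Friday
2163: Saturday
2164: Sunday (leap)
2165: Tuesday
2166: Wednesday
2167: Thursday
2168: Friday (leap)
2169: Sunday
2170: Monday
2171: Tuesday
2172: Wednesday (leap)
2172 begins on a Wednesday and is a leap year.

2172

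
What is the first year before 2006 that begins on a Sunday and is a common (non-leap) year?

Jan 1 advances by 2 weekdays after a leap year and by 1 after a common year.
2006: Jan 1 is Sunday.
2005: Saturday
2004: Thursday (leap)
2003: Wednesday
2002: Tuesday
2001: Monday
2000: Saturday (leap)
1999: Friday
1998: Thursday
1997: Wednesday
1996: Monday (leap)
1995: Sunday
1995 begins on a Sunday and is a common year.

1995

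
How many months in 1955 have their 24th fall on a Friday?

1

Check the 24th of each month of 1955: Jan 24: Mon, Feb 24: Thu, Mar 24: Thu, Apr 24: Sun, May 24: Tue, Jun 24: Fri, Jul 24: Sun, Aug 24: Wed, Sep 24: Sat, Oct 24: Mon, Nov 24: Thu, Dec 24: Sat.
Friday occurs in June — 1 month.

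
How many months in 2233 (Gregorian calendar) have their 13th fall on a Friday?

2

Check the 13th of each month of 2233: Jan 13: Sun, Feb 13: Wed, Mar 13: Wed, Apr 13: Sat, May 13: Mon, Jun 13: Thu, Jul 13: Sat, Aug 13: Tue, Sep 13: Fri, Oct 13: Sun, Nov 13: Wed, Dec 13: Fri.
Friday occurs in September, December — 2 months.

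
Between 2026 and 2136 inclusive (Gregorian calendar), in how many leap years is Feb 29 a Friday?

5

Leap years in 2026–2136: 27 of them.
Feb 29 weekday advances by 5 (mod 7) from one leap year to the next four years later (or differs when a century non-leap intervenes).
Leap-day weekdays: 2028:Tue 2032:Sun 2036:Fri✓ 2040:Wed 2044:Mon 2048:Sat 2052:Thu 2056:Tue 2060:Sun 2064:Fri✓ 2068:Wed 2072:Mon 2076:Sat 2080:Thu 2084:Tue 2088:Sun 2092:Fri✓ 2096:Wed 2104:Fri✓ 2108:Wed 2112:Mon 2116:Sat 2120:Thu 2124:Tue 2128:Sun 2132:Fri✓ 2136:Wed
Friday: 2036, 2064, 2092, 2104, 2132 → 5.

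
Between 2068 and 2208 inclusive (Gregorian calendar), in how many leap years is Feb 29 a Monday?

6

Leap years in 2068–2208: 34 of them.
Feb 29 weekday advances by 5 (mod 7) from one leap year to the next four years later (or differs when a century non-leap intervenes).
Leap-day weekdays: 2068:Wed 2072:Mon✓ 2076:Sat 2080:Thu 2084:Tue 2088:Sun 2092:Fri 2096:Wed 2104:Fri 2108:Wed 2112:Mon✓ 2116:Sat 2120:Thu …(8 more)… 2156:Sun 2160:Fri 2164:Wed 2168:Mon✓ 2172:Sat 2176:Thu 2180:Tue 2184:Sun 2188:Fri 2192:Wed 2196:Mon✓ 2204:Wed 2208:Mon✓
Monday: 2072, 2112, 2140, 2168, 2196, 2208 → 6.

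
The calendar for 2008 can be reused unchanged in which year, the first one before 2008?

1980

Two years share a calendar iff Jan 1 falls on the same weekday and both are leap or both are common. 2008: Jan 1 is Tuesday, leap year.
2007: Jan 1 Monday, common
2006: Jan 1 Sunday, common
2005: Jan 1 Saturday, common
2004: Jan 1 Thursday, leap
2003: Jan 1 Wednesday, common
2002: Jan 1 Tuesday, common
2001: Jan 1 Monday, common
2000: Jan 1 Saturday, leap
1999: Jan 1 Friday, common
1998: Jan 1 Thursday, common
1997: Jan 1 Wednesday, common
1996: Jan 1 Monday, leap
1995: Jan 1 Sunday, common
1994: Jan 1 Saturday, common
1993: Jan 1 Friday, common
1992: Jan 1 Wednesday, leap
1991: Jan 1 Tuesday, common
1990: Jan 1 Monday, common
1989: Jan 1 Sunday, common
1988: Jan 1 Friday, leap
1987: Jan 1 Thursday, common
1986: Jan 1 Wednesday, common
1985: Jan 1 Tuesday, common
1984: Jan 1 Sunday, leap
1983: Jan 1 Saturday, common
1982: Jan 1 Friday, common
1981: Jan 1 Thursday, common
1980: Jan 1 Tuesday, leap
1980 matches on both conditions.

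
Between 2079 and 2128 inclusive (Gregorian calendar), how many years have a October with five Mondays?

October has 31 days; it has five Mondays when Monday falls among the first (month-length − 28) days — i.e. when October 1 is one of Monday/Sunday/Saturday.
October 1 by year: 2079:Sun✓ 2080:Tue 2081:Wed 2082:Thu 2083:Fri 2084:Sun✓ 2085:Mon✓ 2086:Tue 2087:Wed 2088:Fri 2089:Sat✓ 2090:Sun✓ 2091:Mon✓ 2092:Wed 2093:Thu …(20 more)… 2114:Mon✓ 2115:Tue 2116:Thu 2117:Fri 2118:Sat✓ 2119:Sun✓ 2120:Tue 2121:Wed 2122:Thu 2123:Fri 2124:Sun✓ 2125:Mon✓ 2126:Tue 2127:Wed 2128:Fri
Years with five Mondays: 2079, 2084, 2085, 2089, 2090, 2091, 2095, 2096, 2101, 2102, 2103, 2107, 2108, 2112, 2113, 2114, 2118, 2119, 2124, 2125 → 20.

20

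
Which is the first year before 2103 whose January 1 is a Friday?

Jan 1 advances by 2 weekdays after a leap year and by 1 after a common year.
2103: Jan 1 is Monday.
2102: Sunday
2101: Saturday
2100: Friday
2100 begins on a Friday

2100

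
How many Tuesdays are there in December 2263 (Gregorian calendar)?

December 2263 has 31 days and begins on Tuesday.
The first Tuesday is December 1.
Tuesdays fall on 1, 8, 15, 22, 29 — that's 5.

5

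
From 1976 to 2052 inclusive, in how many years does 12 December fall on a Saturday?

11

Track 12 December's weekday year by year (advancing +1, or +2 across a Feb 29):
  1976: Sun  1977: Mon (+1)  1978: Tue (+1)  1979: Wed (+1)  1980: Fri (+2)
  1981: Sat (+1) ✓  1982: Sun (+1)  1983: Mon (+1)  1984: Wed (+2)  1985: Thu (+1)
  1986: Fri (+1)  1987: Sat (+1) ✓  1988: Mon (+2)  1989: Tue (+1)  … (49 more years) …
  2039: Mon (+1)  2040: Wed (+2)  2041: Thu (+1)  2042: Fri (+1)  2043: Sat (+1) ✓
  2044: Mon (+2)  2045: Tue (+1)  2046: Wed (+1)  2047: Thu (+1)  2048: Sat (+2) ✓
  2049: Sun (+1)  2050: Mon (+1)  2051: Tue (+1)  2052: Thu (+2)
Saturday years: 1981, 1987, 1992, 1998, 2009, 2015, 2020, 2026, 2037, 2043, 2048 — 11 in total.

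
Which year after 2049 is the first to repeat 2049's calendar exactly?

2055

Two years share a calendar iff Jan 1 falls on the same weekday and both are leap or both are common. 2049: Jan 1 is Friday, common year.
2050: Jan 1 Saturday, common
2051: Jan 1 Sunday, common
2052: Jan 1 Monday, leap
2053: Jan 1 Wednesday, common
2054: Jan 1 Thursday, common
2055: Jan 1 Friday, common
2055 matches on both conditions.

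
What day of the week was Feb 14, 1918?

Thursday

January 1, 1918 is a Tuesday.
February 14 is day 45 of the year, i.e. 44 days after Jan 1.
44 mod 7 = 2, so advance 2 weekdays from Tuesday: Thursday.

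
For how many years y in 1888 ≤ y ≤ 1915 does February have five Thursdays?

1

February has 28 days (29 in leap years); it has five Thursdays when Thursday falls among the first (month-length − 28) days — i.e. when February 1 is Thursday in a leap year (never in a common year).
February 1 by year: 1888:Wed 1889:Fri 1890:Sat 1891:Sun 1892:Mon 1893:Wed 1894:Thu 1895:Fri 1896:Sat 1897:Mon 1898:Tue 1899:Wed 1900:Thu 1901:Fri 1902:Sat 1903:Sun 1904:Mon 1905:Wed 1906:Thu 1907:Fri 1908:Sat 1909:Mon 1910:Tue 1911:Wed 1912:Thu✓ 1913:Sat 1914:Sun 1915:Mon
Years with five Thursdays: 1912 → 1.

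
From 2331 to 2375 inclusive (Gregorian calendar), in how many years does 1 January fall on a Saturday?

Track 1 January's weekday year by year (advancing +1, or +2 across a Feb 29):
  2331: Thu  2332: Fri (+1)  2333: Sun (+2)  2334: Mon (+1)  2335: Tue (+1)
  2336: Wed (+1)  2337: Fri (+2)  2338: Sat (+1) ✓  2339: Sun (+1)  2340: Mon (+1)
  2341: Wed (+2)  2342: Thu (+1)  2343: Fri (+1)  2344: Sat (+1) ✓  … (17 more years) …
  2362: Mon (+1)  2363: Tue (+1)  2364: Wed (+1)  2365: Fri (+2)  2366: Sat (+1) ✓
  2367: Sun (+1)  2368: Mon (+1)  2369: Wed (+2)  2370: Thu (+1)  2371: Fri (+1)
  2372: Sat (+1) ✓  2373: Mon (+2)  2374: Tue (+1)  2375: Wed (+1)
Saturday years: 2338, 2344, 2349, 2355, 2366, 2372 — 6 in total.

6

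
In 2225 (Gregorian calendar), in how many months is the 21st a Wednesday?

2

Check the 21st of each month of 2225: Jan 21: Fri, Feb 21: Mon, Mar 21: Mon, Apr 21: Thu, May 21: Sat, Jun 21: Tue, Jul 21: Thu, Aug 21: Sun, Sep 21: Wed, Oct 21: Fri, Nov 21: Mon, Dec 21: Wed.
Wednesday occurs in September, December — 2 months.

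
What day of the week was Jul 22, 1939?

January 1, 1939 is a Sunday.
July 22 is day 203 of the year, i.e. 202 days after Jan 1.
202 mod 7 = 6, so advance 6 weekdays from Sunday: Saturday.

Saturday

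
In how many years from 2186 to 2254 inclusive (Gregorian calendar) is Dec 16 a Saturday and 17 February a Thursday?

2

Check each year's weekday for Dec 16 and 17 February:
  2186: Sat/Fri  2187: Sun/Sat  2188: Tue/Sun  2189: Wed/Tue  2190: Thu/Wed  2191: Fri/Thu  2192: Sun/Fri  2193: Mon/Sun  2194: Tue/Mon  2195: Wed/Tue  2196: Fri/Wed  2197: Sat/Fri  2198: Sun/Sat  2199: Mon/Sun  …(41 more)…  2241: Thu/Wed  2242: Fri/Thu  2243: Sat/Fri  2244: Mon/Sat  2245: Tue/Mon  2246: Wed/Tue  2247: Thu/Wed  2248: Sat/Thu ✓  2249: Sun/Sat  2250: Mon/Sun  2251: Tue/Mon  2252: Thu/Tue  2253: Fri/Thu  2254: Sat/Fri
Both conditions hold in: 2220, 2248 — 2.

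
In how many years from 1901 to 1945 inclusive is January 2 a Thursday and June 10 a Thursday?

0

Check each year's weekday for January 2 and June 10:
  1901: Wed/Mon  1902: Thu/Tue  1903: Fri/Wed  1904: Sat/Fri  1905: Mon/Sat  1906: Tue/Sun  1907: Wed/Mon  1908: Thu/Wed  1909: Sat/Thu  1910: Sun/Fri  1911: Mon/Sat  1912: Tue/Mon  1913: Thu/Tue  1914: Fri/Wed  …(17 more)…  1932: Sat/Fri  1933: Mon/Sat  1934: Tue/Sun  1935: Wed/Mon  1936: Thu/Wed  1937: Sat/Thu  1938: Sun/Fri  1939: Mon/Sat  1940: Tue/Mon  1941: Thu/Tue  1942: Fri/Wed  1943: Sat/Thu  1944: Sun/Sat  1945: Tue/Sun
Both conditions hold in: no year — 0.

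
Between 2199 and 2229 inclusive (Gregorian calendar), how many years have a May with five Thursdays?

14

May has 31 days; it has five Thursdays when Thursday falls among the first (month-length − 28) days — i.e. when May 1 is one of Thursday/Wednesday/Tuesday.
May 1 by year: 2199:Wed✓ 2200:Thu✓ 2201:Fri 2202:Sat 2203:Sun 2204:Tue✓ 2205:Wed✓ 2206:Thu✓ 2207:Fri 2208:Sun 2209:Mon 2210:Tue✓ 2211:Wed✓ 2212:Fri 2213:Sat 2214:Sun 2215:Mon 2216:Wed✓ 2217:Thu✓ 2218:Fri 2219:Sat 2220:Mon 2221:Tue✓ 2222:Wed✓ 2223:Thu✓ 2224:Sat 2225:Sun 2226:Mon 2227:Tue✓ 2228:Thu✓ 2229:Fri
Years with five Thursdays: 2199, 2200, 2204, 2205, 2206, 2210, 2211, 2216, 2217, 2221, 2222, 2223, 2227, 2228 → 14.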